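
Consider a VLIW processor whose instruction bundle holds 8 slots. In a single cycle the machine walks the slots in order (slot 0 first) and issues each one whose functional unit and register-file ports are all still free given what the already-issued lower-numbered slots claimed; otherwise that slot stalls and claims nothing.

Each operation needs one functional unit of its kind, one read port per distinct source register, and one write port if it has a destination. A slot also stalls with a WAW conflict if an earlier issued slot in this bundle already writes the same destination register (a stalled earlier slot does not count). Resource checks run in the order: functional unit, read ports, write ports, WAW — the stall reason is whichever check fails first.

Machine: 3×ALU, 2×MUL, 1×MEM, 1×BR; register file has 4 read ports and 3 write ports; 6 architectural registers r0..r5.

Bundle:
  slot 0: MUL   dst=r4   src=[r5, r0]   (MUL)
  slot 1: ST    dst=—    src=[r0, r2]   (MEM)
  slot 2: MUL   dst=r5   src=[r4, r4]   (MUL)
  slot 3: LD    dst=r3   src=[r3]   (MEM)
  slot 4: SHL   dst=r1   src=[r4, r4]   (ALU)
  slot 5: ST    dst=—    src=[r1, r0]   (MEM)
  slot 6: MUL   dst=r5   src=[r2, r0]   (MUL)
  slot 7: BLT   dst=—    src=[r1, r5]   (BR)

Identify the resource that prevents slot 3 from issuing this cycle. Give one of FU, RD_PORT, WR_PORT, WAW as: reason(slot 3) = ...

reason(slot 3) = FU

#0 MUL src=r5,r0 dispatched  <A:3 Mu:1 Ld:1 B:1 rd:2 wr:2>
#1 MEM src=r0,r2 dispatched  <A:3 Mu:1 Ld:0 B:1 rd:0 wr:2>
#2 MUL src=r4,r4 held:RD_PORT  <A:3 Mu:1 Ld:0 B:1 rd:0 wr:2>
#3 MEM src=r3 held:FU  <A:3 Mu:1 Ld:0 B:1 rd:0 wr:2>
#4 ALU src=r4,r4 held:RD_PORT  <A:3 Mu:1 Ld:0 B:1 rd:0 wr:2>
#5 MEM src=r1,r0 held:FU  <A:3 Mu:1 Ld:0 B:1 rd:0 wr:2>
#6 MUL src=r2,r0 held:RD_PORT  <A:3 Mu:1 Ld:0 B:1 rd:0 wr:2>
#7 BR src=r1,r5 held:RD_PORT  <A:3 Mu:1 Ld:0 B:1 rd:0 wr:2>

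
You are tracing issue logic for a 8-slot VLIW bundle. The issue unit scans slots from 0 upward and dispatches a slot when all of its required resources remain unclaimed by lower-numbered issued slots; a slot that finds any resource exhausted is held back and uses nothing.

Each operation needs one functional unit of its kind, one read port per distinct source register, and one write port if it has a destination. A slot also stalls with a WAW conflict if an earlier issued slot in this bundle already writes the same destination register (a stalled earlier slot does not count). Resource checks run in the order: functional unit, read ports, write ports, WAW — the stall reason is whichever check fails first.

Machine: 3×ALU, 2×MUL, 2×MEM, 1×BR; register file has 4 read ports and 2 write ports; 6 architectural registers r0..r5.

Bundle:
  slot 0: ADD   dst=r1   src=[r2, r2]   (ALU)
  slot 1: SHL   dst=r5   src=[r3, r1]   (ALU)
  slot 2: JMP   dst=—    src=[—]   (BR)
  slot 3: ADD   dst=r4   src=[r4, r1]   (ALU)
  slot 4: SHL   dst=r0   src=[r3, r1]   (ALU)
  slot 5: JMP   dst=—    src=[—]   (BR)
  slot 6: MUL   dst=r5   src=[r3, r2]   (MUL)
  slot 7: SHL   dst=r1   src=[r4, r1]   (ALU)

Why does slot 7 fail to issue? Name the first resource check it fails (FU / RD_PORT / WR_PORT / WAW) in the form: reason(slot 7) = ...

  0. ALU→r1 ⇒ go  {2A/2Mu/2Ld/1B | 3r 1w}
  1. ALU→r5 ⇒ go  {1A/2Mu/2Ld/1B | 1r 0w}
  2. BR ⇒ go  {1A/2Mu/2Ld/0B | 1r 0w}
  3. ALU→r4 ⇒ no(RD_PORT)  {1A/2Mu/2Ld/0B | 1r 0w}
  4. ALU→r0 ⇒ no(RD_PORT)  {1A/2Mu/2Ld/0B | 1r 0w}
  5. BR ⇒ no(FU)  {1A/2Mu/2Ld/0B | 1r 0w}
  6. MUL→r5 ⇒ no(RD_PORT)  {1A/2Mu/2Ld/0B | 1r 0w}
  7. ALU→r1 ⇒ no(RD_PORT)  {1A/2Mu/2Ld/0B | 1r 0w}

reason(slot 7) = RD_PORT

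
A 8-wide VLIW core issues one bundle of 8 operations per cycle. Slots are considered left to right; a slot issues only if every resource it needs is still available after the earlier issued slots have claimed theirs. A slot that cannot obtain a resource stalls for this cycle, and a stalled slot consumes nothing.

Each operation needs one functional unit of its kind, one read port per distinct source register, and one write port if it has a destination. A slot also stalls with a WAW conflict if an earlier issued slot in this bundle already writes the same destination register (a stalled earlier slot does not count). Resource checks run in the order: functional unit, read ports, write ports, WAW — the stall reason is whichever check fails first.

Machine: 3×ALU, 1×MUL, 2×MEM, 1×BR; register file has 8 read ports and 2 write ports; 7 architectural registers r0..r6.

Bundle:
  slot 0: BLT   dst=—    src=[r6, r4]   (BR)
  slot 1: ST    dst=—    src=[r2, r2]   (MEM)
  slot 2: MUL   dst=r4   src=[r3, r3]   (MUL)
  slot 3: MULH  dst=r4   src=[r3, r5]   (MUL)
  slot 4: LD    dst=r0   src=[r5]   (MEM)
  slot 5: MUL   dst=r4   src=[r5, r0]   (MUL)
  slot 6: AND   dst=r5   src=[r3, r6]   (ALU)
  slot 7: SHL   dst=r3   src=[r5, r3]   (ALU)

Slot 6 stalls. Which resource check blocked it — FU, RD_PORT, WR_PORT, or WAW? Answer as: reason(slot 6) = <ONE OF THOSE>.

(0) want 1×BR +2rd +0wr — yes → AL3|MU1|ME2|BR0|rd6|wr2
(1) want 1×MEM +1rd +0wr — yes → AL3|MU1|ME1|BR0|rd5|wr2
(2) want 1×MUL +1rd +1wr — yes → AL3|MU0|ME1|BR0|rd4|wr1
(3) want 1×MUL +2rd +1wr — FU → AL3|MU0|ME1|BR0|rd4|wr1
(4) want 1×MEM +1rd +1wr — yes → AL3|MU0|ME0|BR0|rd3|wr0
(5) want 1×MUL +2rd +1wr — FU → AL3|MU0|ME0|BR0|rd3|wr0
(6) want 1×ALU +2rd +1wr — WR_PORT → AL3|MU0|ME0|BR0|rd3|wr0
(7) want 1×ALU +2rd +1wr — WR_PORT → AL3|MU0|ME0|BR0|rd3|wr0

reason(slot 6) = WR_PORT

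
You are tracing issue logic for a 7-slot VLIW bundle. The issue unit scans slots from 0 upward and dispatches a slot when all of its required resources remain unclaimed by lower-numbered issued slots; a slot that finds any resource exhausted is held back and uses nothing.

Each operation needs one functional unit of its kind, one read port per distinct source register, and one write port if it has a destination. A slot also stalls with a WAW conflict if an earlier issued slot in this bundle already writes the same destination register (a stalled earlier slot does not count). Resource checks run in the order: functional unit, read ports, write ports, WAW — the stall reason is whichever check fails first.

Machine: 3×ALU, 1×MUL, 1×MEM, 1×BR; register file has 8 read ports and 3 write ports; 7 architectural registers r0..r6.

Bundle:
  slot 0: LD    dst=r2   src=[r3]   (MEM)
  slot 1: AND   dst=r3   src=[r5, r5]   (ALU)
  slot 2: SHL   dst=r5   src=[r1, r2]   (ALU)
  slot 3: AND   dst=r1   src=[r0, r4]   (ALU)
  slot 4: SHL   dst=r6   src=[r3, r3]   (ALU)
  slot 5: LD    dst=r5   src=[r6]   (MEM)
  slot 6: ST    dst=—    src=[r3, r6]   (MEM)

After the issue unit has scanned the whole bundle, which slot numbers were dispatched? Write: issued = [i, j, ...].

#0 MEM src=r3 dispatched  <A:3 Mu:1 Ld:0 B:1 rd:7 wr:2>
#1 ALU src=r5,r5 dispatched  <A:2 Mu:1 Ld:0 B:1 rd:6 wr:1>
#2 ALU src=r1,r2 dispatched  <A:1 Mu:1 Ld:0 B:1 rd:4 wr:0>
#3 ALU src=r0,r4 held:WR_PORT  <A:1 Mu:1 Ld:0 B:1 rd:4 wr:0>
#4 ALU src=r3,r3 held:WR_PORT  <A:1 Mu:1 Ld:0 B:1 rd:4 wr:0>
#5 MEM src=r6 held:FU  <A:1 Mu:1 Ld:0 B:1 rd:4 wr:0>
#6 MEM src=r3,r6 held:FU  <A:1 Mu:1 Ld:0 B:1 rd:4 wr:0>

issued = [0, 1, 2]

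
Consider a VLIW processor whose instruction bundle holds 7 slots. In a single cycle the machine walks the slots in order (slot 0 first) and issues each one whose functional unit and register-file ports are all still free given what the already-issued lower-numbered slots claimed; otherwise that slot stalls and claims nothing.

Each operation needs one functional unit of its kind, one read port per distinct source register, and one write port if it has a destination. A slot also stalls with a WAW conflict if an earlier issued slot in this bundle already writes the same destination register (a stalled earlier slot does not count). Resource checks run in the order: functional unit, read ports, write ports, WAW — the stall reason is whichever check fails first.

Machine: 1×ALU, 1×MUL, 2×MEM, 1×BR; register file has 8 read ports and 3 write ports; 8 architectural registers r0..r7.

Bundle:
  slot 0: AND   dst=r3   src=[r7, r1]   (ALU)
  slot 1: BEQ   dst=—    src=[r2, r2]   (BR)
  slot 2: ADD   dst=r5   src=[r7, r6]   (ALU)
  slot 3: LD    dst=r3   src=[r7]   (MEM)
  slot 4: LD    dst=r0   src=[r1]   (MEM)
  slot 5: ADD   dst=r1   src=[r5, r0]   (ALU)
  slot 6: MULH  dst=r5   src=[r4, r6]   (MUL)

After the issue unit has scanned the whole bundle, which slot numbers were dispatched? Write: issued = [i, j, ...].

issued = [0, 1, 4, 6]

[0] ALU needs rd=2 wr=1: ok; after: ALU=0 MUL=1 MEM=2 BR=1, R=6, W=2
[1] BR needs rd=1 wr=0: ok; after: ALU=0 MUL=1 MEM=2 BR=0, R=5, W=2
[2] ALU needs rd=2 wr=1: FU; after: ALU=0 MUL=1 MEM=2 BR=0, R=5, W=2
[3] MEM needs rd=1 wr=1: WAW; after: ALU=0 MUL=1 MEM=2 BR=0, R=5, W=2
[4] MEM needs rd=1 wr=1: ok; after: ALU=0 MUL=1 MEM=1 BR=0, R=4, W=1
[5] ALU needs rd=2 wr=1: FU; after: ALU=0 MUL=1 MEM=1 BR=0, R=4, W=1
[6] MUL needs rd=2 wr=1: ok; after: ALU=0 MUL=0 MEM=1 BR=0, R=2, W=0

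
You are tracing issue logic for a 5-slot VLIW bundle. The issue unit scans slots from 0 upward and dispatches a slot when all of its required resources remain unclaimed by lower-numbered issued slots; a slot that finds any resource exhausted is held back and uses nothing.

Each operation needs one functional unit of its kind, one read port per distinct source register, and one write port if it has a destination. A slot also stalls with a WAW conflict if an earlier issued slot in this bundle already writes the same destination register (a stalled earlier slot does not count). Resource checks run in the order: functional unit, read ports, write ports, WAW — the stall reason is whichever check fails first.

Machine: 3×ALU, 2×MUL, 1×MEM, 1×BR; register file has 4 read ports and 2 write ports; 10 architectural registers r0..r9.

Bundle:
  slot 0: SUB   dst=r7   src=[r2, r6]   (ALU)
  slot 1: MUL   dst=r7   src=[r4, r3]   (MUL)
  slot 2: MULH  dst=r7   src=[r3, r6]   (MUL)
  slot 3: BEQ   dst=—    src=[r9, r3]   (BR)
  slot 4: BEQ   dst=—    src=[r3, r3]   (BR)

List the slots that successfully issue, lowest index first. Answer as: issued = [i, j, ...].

  0. ALU→r7 ⇒ go  {2A/2Mu/1Ld/1B | 2r 1w}
  1. MUL→r7 ⇒ no(WAW)  {2A/2Mu/1Ld/1B | 2r 1w}
  2. MUL→r7 ⇒ no(WAW)  {2A/2Mu/1Ld/1B | 2r 1w}
  3. BR ⇒ go  {2A/2Mu/1Ld/0B | 0r 1w}
  4. BR ⇒ no(FU)  {2A/2Mu/1Ld/0B | 0r 1w}

issued = [0, 3]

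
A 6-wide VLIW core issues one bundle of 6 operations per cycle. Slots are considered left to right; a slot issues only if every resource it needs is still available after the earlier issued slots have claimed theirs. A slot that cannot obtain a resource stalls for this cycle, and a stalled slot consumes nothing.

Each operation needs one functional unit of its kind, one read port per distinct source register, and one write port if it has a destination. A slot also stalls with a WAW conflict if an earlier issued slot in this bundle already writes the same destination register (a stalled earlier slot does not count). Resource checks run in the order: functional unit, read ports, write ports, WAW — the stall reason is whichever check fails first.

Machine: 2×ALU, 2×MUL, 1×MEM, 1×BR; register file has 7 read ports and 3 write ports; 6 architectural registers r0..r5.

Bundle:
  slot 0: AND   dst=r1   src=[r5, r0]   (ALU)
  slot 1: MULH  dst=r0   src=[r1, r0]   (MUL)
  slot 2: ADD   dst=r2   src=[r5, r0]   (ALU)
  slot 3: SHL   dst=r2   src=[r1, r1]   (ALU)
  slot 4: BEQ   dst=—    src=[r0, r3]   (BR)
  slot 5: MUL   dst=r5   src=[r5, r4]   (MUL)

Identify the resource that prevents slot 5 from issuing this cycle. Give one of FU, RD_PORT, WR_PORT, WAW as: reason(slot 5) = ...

reason(slot 5) = RD_PORT

[0] ALU needs rd=2 wr=1: ok; after: ALU=1 MUL=2 MEM=1 BR=1, R=5, W=2
[1] MUL needs rd=2 wr=1: ok; after: ALU=1 MUL=1 MEM=1 BR=1, R=3, W=1
[2] ALU needs rd=2 wr=1: ok; after: ALU=0 MUL=1 MEM=1 BR=1, R=1, W=0
[3] ALU needs rd=1 wr=1: FU; after: ALU=0 MUL=1 MEM=1 BR=1, R=1, W=0
[4] BR needs rd=2 wr=0: RD_PORT; after: ALU=0 MUL=1 MEM=1 BR=1, R=1, W=0
[5] MUL needs rd=2 wr=1: RD_PORT; after: ALU=0 MUL=1 MEM=1 BR=1, R=1, W=0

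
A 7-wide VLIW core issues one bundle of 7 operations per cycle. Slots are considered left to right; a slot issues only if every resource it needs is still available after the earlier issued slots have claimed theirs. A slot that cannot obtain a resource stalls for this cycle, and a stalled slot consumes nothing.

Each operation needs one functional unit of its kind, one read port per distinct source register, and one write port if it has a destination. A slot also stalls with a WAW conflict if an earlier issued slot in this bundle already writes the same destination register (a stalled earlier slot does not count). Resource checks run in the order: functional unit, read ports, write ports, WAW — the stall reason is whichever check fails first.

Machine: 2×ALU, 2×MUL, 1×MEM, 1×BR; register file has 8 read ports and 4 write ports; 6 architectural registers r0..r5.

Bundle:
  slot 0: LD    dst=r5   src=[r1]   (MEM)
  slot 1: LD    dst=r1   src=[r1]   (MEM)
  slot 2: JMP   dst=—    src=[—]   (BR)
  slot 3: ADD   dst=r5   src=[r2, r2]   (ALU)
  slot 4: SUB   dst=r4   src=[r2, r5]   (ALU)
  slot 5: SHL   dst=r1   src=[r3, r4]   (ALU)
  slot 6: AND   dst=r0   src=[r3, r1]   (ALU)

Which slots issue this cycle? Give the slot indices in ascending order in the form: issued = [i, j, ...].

[0] MEM needs rd=1 wr=1: ok; after: ALU=2 MUL=2 MEM=0 BR=1, R=7, W=3
[1] MEM needs rd=1 wr=1: FU; after: ALU=2 MUL=2 MEM=0 BR=1, R=7, W=3
[2] BR needs rd=0 wr=0: ok; after: ALU=2 MUL=2 MEM=0 BR=0, R=7, W=3
[3] ALU needs rd=1 wr=1: WAW; after: ALU=2 MUL=2 MEM=0 BR=0, R=7, W=3
[4] ALU needs rd=2 wr=1: ok; after: ALU=1 MUL=2 MEM=0 BR=0, R=5, W=2
[5] ALU needs rd=2 wr=1: ok; after: ALU=0 MUL=2 MEM=0 BR=0, R=3, W=1
[6] ALU needs rd=2 wr=1: FU; after: ALU=0 MUL=2 MEM=0 BR=0, R=3, W=1

issued = [0, 2, 4, 5]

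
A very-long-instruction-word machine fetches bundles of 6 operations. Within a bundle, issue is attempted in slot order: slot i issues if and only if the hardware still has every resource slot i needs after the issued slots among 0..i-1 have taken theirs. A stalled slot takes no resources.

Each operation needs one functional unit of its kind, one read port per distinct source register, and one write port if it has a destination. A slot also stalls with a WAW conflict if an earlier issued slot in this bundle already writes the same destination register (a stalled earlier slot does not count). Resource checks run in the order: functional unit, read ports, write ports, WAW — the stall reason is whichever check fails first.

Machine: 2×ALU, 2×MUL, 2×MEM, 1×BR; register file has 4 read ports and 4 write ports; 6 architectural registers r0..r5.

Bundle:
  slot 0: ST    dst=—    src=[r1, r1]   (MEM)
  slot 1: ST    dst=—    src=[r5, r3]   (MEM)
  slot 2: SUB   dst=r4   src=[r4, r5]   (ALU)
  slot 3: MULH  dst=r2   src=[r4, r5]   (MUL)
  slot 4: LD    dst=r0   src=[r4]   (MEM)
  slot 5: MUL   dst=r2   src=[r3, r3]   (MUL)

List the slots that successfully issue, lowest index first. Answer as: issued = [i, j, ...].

[0] MEM needs rd=1 wr=0: ok; after: ALU=2 MUL=2 MEM=1 BR=1, R=3, W=4
[1] MEM needs rd=2 wr=0: ok; after: ALU=2 MUL=2 MEM=0 BR=1, R=1, W=4
[2] ALU needs rd=2 wr=1: RD_PORT; after: ALU=2 MUL=2 MEM=0 BR=1, R=1, W=4
[3] MUL needs rd=2 wr=1: RD_PORT; after: ALU=2 MUL=2 MEM=0 BR=1, R=1, W=4
[4] MEM needs rd=1 wr=1: FU; after: ALU=2 MUL=2 MEM=0 BR=1, R=1, W=4
[5] MUL needs rd=1 wr=1: ok; after: ALU=2 MUL=1 MEM=0 BR=1, R=0, W=3

issued = [0, 1, 5]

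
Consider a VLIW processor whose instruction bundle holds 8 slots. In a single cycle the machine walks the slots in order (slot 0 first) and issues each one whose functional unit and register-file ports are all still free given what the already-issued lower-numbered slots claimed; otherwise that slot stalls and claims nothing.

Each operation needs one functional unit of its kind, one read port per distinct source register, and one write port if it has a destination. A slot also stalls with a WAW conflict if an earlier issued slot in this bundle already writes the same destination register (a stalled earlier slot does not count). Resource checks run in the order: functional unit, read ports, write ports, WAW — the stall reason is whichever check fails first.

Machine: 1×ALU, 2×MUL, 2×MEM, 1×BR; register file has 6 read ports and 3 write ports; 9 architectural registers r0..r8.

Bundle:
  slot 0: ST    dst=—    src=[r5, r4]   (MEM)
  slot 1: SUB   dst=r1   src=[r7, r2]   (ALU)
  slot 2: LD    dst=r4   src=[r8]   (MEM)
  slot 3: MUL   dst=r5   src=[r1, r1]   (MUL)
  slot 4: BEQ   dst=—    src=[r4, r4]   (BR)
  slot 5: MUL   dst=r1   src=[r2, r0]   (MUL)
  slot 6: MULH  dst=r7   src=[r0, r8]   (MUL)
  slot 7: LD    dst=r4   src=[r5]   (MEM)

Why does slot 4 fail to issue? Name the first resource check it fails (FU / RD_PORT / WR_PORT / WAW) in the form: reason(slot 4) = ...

[0] MEM needs rd=2 wr=0: ok; after: ALU=1 MUL=2 MEM=1 BR=1, R=4, W=3
[1] ALU needs rd=2 wr=1: ok; after: ALU=0 MUL=2 MEM=1 BR=1, R=2, W=2
[2] MEM needs rd=1 wr=1: ok; after: ALU=0 MUL=2 MEM=0 BR=1, R=1, W=1
[3] MUL needs rd=1 wr=1: ok; after: ALU=0 MUL=1 MEM=0 BR=1, R=0, W=0
[4] BR needs rd=1 wr=0: RD_PORT; after: ALU=0 MUL=1 MEM=0 BR=1, R=0, W=0
[5] MUL needs rd=2 wr=1: RD_PORT; after: ALU=0 MUL=1 MEM=0 BR=1, R=0, W=0
[6] MUL needs rd=2 wr=1: RD_PORT; after: ALU=0 MUL=1 MEM=0 BR=1, R=0, W=0
[7] MEM needs rd=1 wr=1: FU; after: ALU=0 MUL=1 MEM=0 BR=1, R=0, W=0

reason(slot 4) = RD_PORT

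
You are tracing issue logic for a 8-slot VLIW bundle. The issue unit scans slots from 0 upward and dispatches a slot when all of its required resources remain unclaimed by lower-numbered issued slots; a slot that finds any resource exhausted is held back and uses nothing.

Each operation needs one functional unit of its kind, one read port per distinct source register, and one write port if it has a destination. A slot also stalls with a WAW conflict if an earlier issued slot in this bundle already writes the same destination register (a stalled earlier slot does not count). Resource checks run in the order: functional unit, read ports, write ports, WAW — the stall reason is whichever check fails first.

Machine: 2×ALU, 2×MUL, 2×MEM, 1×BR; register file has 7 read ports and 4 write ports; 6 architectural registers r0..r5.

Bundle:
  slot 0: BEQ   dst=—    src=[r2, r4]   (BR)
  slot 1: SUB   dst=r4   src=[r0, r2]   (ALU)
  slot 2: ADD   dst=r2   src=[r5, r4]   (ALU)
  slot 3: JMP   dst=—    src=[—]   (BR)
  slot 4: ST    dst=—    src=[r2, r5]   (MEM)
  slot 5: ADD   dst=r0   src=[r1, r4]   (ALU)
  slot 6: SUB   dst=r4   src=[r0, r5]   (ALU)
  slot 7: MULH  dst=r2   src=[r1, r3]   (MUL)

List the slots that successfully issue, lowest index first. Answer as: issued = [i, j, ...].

slot 0 (BR): ISSUE — free A2,Mu2,Ld2,B0 rp5 wp4
slot 1 (ALU): ISSUE — free A1,Mu2,Ld2,B0 rp3 wp3
slot 2 (ALU): ISSUE — free A0,Mu2,Ld2,B0 rp1 wp2
slot 3 (BR): stall FU — free A0,Mu2,Ld2,B0 rp1 wp2
slot 4 (MEM): stall RD_PORT — free A0,Mu2,Ld2,B0 rp1 wp2
slot 5 (ALU): stall FU — free A0,Mu2,Ld2,B0 rp1 wp2
slot 6 (ALU): stall FU — free A0,Mu2,Ld2,B0 rp1 wp2
slot 7 (MUL): stall RD_PORT — free A0,Mu2,Ld2,B0 rp1 wp2

issued = [0, 1, 2]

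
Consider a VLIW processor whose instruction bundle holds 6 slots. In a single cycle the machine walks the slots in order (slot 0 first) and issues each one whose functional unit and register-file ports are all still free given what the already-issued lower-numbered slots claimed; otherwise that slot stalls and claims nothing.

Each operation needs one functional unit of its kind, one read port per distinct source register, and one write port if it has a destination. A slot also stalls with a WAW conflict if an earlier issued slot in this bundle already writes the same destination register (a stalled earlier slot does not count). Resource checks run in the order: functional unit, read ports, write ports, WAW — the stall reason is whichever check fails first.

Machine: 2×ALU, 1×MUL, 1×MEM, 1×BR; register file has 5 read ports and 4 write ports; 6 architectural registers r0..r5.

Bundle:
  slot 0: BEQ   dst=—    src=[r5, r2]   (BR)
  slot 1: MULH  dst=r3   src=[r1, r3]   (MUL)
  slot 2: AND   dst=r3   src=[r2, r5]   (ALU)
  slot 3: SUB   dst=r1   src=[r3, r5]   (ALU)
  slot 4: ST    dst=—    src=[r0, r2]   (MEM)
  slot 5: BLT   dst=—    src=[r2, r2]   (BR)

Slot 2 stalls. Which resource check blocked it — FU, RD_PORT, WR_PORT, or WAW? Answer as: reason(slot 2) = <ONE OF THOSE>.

reason(slot 2) = RD_PORT

  0. BR ⇒ go  {2A/1Mu/1Ld/0B | 3r 4w}
  1. MUL→r3 ⇒ go  {2A/0Mu/1Ld/0B | 1r 3w}
  2. ALU→r3 ⇒ no(RD_PORT)  {2A/0Mu/1Ld/0B | 1r 3w}
  3. ALU→r1 ⇒ no(RD_PORT)  {2A/0Mu/1Ld/0B | 1r 3w}
  4. MEM ⇒ no(RD_PORT)  {2A/0Mu/1Ld/0B | 1r 3w}
  5. BR ⇒ no(FU)  {2A/0Mu/1Ld/0B | 1r 3w}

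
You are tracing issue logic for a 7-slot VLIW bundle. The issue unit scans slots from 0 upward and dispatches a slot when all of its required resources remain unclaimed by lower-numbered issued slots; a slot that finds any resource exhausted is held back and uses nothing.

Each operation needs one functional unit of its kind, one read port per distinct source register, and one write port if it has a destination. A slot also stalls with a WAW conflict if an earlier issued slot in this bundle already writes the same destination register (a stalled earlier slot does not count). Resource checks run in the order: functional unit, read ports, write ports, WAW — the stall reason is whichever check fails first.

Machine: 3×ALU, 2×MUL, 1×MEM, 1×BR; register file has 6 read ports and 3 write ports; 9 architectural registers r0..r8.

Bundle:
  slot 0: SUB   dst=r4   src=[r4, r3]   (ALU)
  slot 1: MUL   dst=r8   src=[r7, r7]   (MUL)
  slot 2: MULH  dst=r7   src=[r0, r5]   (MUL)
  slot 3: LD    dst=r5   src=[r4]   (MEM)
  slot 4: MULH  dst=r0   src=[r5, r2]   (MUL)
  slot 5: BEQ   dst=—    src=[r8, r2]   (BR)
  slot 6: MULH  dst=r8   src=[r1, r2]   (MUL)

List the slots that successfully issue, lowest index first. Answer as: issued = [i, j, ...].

(0) want 1×ALU +2rd +1wr — yes → AL2|MU2|ME1|BR1|rd4|wr2
(1) want 1×MUL +1rd +1wr — yes → AL2|MU1|ME1|BR1|rd3|wr1
(2) want 1×MUL +2rd +1wr — yes → AL2|MU0|ME1|BR1|rd1|wr0
(3) want 1×MEM +1rd +1wr — WR_PORT → AL2|MU0|ME1|BR1|rd1|wr0
(4) want 1×MUL +2rd +1wr — FU → AL2|MU0|ME1|BR1|rd1|wr0
(5) want 1×BR +2rd +0wr — RD_PORT → AL2|MU0|ME1|BR1|rd1|wr0
(6) want 1×MUL +2rd +1wr — FU → AL2|MU0|ME1|BR1|rd1|wr0

issued = [0, 1, 2]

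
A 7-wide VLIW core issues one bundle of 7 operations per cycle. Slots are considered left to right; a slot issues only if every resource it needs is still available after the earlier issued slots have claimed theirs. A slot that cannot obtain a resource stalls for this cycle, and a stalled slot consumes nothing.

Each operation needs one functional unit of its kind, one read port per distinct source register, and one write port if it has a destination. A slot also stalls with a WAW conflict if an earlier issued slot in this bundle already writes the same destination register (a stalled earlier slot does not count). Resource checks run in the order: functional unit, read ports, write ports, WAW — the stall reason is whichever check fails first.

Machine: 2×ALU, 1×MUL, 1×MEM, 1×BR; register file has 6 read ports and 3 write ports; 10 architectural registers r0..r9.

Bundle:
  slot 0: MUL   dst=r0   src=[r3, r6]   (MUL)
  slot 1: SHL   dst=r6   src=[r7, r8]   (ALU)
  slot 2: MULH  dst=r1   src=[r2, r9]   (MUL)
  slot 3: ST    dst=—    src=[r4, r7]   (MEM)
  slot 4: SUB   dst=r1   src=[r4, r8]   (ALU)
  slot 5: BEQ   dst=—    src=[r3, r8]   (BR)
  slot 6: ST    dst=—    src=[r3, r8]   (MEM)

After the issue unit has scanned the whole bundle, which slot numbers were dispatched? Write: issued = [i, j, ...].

issued = [0, 1, 3]

slot 0 (MUL): ISSUE — free A2,Mu0,Ld1,B1 rp4 wp2
slot 1 (ALU): ISSUE — free A1,Mu0,Ld1,B1 rp2 wp1
slot 2 (MUL): stall FU — free A1,Mu0,Ld1,B1 rp2 wp1
slot 3 (MEM): ISSUE — free A1,Mu0,Ld0,B1 rp0 wp1
slot 4 (ALU): stall RD_PORT — free A1,Mu0,Ld0,B1 rp0 wp1
slot 5 (BR): stall RD_PORT — free A1,Mu0,Ld0,B1 rp0 wp1
slot 6 (MEM): stall FU — free A1,Mu0,Ld0,B1 rp0 wp1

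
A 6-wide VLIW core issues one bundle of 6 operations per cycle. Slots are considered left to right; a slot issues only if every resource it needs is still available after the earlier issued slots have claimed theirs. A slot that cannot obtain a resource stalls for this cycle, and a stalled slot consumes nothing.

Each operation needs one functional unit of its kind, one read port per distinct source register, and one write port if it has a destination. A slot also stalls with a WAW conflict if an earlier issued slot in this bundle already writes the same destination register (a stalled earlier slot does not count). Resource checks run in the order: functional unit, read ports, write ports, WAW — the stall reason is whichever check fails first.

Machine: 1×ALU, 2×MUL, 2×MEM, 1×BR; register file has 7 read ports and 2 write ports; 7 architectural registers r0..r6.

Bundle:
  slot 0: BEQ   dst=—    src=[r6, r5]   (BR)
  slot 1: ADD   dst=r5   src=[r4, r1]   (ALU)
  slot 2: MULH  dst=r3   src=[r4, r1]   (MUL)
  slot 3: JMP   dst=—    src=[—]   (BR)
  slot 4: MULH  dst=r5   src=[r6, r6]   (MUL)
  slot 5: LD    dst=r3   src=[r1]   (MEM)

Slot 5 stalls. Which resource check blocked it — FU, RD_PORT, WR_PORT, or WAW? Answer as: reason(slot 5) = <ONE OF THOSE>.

  0. BR ⇒ go  {1A/2Mu/2Ld/0B | 5r 2w}
  1. ALU→r5 ⇒ go  {0A/2Mu/2Ld/0B | 3r 1w}
  2. MUL→r3 ⇒ go  {0A/1Mu/2Ld/0B | 1r 0w}
  3. BR ⇒ no(FU)  {0A/1Mu/2Ld/0B | 1r 0w}
  4. MUL→r5 ⇒ no(WR_PORT)  {0A/1Mu/2Ld/0B | 1r 0w}
  5. MEM→r3 ⇒ no(WR_PORT)  {0A/1Mu/2Ld/0B | 1r 0w}

reason(slot 5) = WR_PORT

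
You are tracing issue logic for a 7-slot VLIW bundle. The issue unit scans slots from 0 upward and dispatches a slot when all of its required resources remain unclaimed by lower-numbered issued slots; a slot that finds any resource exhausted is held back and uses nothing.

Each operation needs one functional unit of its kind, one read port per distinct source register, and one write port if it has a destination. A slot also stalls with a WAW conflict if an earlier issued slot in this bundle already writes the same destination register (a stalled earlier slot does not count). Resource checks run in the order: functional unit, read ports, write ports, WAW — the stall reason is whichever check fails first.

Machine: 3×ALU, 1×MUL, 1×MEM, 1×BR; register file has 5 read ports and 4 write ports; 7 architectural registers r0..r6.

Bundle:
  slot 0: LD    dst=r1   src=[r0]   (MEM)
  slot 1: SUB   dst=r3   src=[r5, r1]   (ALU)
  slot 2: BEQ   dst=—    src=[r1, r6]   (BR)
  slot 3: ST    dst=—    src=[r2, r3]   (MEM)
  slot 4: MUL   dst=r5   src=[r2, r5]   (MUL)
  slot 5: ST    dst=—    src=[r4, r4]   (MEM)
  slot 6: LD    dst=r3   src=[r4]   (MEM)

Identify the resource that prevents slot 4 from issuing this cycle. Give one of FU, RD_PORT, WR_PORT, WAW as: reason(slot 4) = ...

reason(slot 4) = RD_PORT

(0) want 1×MEM +1rd +1wr — yes → AL3|MU1|ME0|BR1|rd4|wr3
(1) want 1×ALU +2rd +1wr — yes → AL2|MU1|ME0|BR1|rd2|wr2
(2) want 1×BR +2rd +0wr — yes → AL2|MU1|ME0|BR0|rd0|wr2
(3) want 1×MEM +2rd +0wr — FU → AL2|MU1|ME0|BR0|rd0|wr2
(4) want 1×MUL +2rd +1wr — RD_PORT → AL2|MU1|ME0|BR0|rd0|wr2
(5) want 1×MEM +1rd +0wr — FU → AL2|MU1|ME0|BR0|rd0|wr2
(6) want 1×MEM +1rd +1wr — FU → AL2|MU1|ME0|BR0|rd0|wr2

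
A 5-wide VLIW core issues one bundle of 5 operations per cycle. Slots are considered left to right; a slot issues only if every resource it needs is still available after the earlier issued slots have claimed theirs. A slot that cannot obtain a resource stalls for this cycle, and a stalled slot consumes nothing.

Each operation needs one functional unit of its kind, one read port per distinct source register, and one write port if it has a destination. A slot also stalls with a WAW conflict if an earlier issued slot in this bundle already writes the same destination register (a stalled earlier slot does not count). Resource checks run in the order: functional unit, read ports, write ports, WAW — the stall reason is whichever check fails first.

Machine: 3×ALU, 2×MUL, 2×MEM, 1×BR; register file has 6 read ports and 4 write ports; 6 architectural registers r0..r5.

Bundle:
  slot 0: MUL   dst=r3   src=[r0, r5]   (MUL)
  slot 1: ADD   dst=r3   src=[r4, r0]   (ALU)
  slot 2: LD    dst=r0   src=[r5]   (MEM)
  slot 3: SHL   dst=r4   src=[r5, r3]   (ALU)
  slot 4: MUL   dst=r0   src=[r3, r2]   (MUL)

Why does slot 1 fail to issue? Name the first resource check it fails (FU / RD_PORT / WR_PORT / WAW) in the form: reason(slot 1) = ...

reason(slot 1) = WAW

[0] MUL needs rd=2 wr=1: ok; after: ALU=3 MUL=1 MEM=2 BR=1, R=4, W=3
[1] ALU needs rd=2 wr=1: WAW; after: ALU=3 MUL=1 MEM=2 BR=1, R=4, W=3
[2] MEM needs rd=1 wr=1: ok; after: ALU=3 MUL=1 MEM=1 BR=1, R=3, W=2
[3] ALU needs rd=2 wr=1: ok; after: ALU=2 MUL=1 MEM=1 BR=1, R=1, W=1
[4] MUL needs rd=2 wr=1: RD_PORT; after: ALU=2 MUL=1 MEM=1 BR=1, R=1, W=1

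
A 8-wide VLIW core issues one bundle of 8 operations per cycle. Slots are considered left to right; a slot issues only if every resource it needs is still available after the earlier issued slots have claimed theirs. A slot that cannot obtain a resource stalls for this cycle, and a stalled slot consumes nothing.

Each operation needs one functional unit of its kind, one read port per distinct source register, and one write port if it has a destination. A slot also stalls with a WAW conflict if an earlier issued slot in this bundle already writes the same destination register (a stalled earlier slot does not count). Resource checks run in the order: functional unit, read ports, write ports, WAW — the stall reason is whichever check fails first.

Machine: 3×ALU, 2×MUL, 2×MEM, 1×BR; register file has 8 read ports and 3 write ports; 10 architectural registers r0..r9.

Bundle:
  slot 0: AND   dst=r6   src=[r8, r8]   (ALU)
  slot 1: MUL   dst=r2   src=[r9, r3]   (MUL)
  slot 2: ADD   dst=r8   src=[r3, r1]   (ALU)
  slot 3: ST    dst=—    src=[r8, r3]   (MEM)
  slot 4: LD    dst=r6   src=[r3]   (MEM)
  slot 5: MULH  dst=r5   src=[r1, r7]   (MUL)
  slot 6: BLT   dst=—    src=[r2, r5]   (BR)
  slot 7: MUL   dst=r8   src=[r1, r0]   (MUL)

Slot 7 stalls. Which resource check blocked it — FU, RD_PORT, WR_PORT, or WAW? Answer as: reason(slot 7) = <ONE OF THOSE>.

(0) want 1×ALU +1rd +1wr — yes → AL2|MU2|ME2|BR1|rd7|wr2
(1) want 1×MUL +2rd +1wr — yes → AL2|MU1|ME2|BR1|rd5|wr1
(2) want 1×ALU +2rd +1wr — yes → AL1|MU1|ME2|BR1|rd3|wr0
(3) want 1×MEM +2rd +0wr — yes → AL1|MU1|ME1|BR1|rd1|wr0
(4) want 1×MEM +1rd +1wr — WR_PORT → AL1|MU1|ME1|BR1|rd1|wr0
(5) want 1×MUL +2rd +1wr — RD_PORT → AL1|MU1|ME1|BR1|rd1|wr0
(6) want 1×BR +2rd +0wr — RD_PORT → AL1|MU1|ME1|BR1|rd1|wr0
(7) want 1×MUL +2rd +1wr — RD_PORT → AL1|MU1|ME1|BR1|rd1|wr0

reason(slot 7) = RD_PORT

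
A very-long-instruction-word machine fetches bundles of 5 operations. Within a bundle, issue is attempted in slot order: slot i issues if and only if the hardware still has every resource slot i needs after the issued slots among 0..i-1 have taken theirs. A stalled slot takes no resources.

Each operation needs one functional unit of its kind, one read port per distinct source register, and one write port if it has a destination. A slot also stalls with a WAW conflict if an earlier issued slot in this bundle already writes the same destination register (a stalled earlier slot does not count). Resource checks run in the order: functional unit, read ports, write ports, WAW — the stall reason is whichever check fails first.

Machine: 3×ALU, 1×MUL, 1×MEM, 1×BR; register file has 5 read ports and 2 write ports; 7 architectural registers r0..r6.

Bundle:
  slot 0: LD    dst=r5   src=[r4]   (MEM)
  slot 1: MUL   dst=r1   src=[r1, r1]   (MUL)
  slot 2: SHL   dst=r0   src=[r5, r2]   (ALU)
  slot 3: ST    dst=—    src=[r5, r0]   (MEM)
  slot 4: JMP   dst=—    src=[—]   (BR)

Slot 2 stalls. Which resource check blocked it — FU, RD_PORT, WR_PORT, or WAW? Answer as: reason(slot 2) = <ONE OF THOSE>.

#0 MEM src=r4 dispatched  <A:3 Mu:1 Ld:0 B:1 rd:4 wr:1>
#1 MUL src=r1,r1 dispatched  <A:3 Mu:0 Ld:0 B:1 rd:3 wr:0>
#2 ALU src=r5,r2 held:WR_PORT  <A:3 Mu:0 Ld:0 B:1 rd:3 wr:0>
#3 MEM src=r5,r0 held:FU  <A:3 Mu:0 Ld:0 B:1 rd:3 wr:0>
#4 BR src=- dispatched  <A:3 Mu:0 Ld:0 B:0 rd:3 wr:0>

reason(slot 2) = WR_PORT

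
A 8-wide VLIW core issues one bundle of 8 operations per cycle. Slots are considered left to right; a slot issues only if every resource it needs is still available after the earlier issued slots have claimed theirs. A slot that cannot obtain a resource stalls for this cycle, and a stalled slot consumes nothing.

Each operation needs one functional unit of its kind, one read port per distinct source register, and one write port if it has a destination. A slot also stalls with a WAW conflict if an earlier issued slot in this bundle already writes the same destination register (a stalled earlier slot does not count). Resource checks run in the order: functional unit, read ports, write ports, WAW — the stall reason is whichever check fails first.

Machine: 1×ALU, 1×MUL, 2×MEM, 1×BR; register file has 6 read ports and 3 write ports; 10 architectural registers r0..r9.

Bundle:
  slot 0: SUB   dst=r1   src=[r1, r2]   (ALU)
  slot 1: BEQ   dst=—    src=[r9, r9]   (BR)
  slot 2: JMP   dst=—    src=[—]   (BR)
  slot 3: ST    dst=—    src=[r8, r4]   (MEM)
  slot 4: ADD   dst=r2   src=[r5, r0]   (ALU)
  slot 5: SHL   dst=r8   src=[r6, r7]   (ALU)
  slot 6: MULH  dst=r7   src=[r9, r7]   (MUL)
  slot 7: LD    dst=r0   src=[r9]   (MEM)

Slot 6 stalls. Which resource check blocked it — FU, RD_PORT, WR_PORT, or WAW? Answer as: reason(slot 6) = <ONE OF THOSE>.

reason(slot 6) = RD_PORT

slot 0 (ALU): ISSUE — free A0,Mu1,Ld2,B1 rp4 wp2
slot 1 (BR): ISSUE — free A0,Mu1,Ld2,B0 rp3 wp2
slot 2 (BR): stall FU — free A0,Mu1,Ld2,B0 rp3 wp2
slot 3 (MEM): ISSUE — free A0,Mu1,Ld1,B0 rp1 wp2
slot 4 (ALU): stall FU — free A0,Mu1,Ld1,B0 rp1 wp2
slot 5 (ALU): stall FU — free A0,Mu1,Ld1,B0 rp1 wp2
slot 6 (MUL): stall RD_PORT — free A0,Mu1,Ld1,B0 rp1 wp2
slot 7 (MEM): ISSUE — free A0,Mu1,Ld0,B0 rp0 wp1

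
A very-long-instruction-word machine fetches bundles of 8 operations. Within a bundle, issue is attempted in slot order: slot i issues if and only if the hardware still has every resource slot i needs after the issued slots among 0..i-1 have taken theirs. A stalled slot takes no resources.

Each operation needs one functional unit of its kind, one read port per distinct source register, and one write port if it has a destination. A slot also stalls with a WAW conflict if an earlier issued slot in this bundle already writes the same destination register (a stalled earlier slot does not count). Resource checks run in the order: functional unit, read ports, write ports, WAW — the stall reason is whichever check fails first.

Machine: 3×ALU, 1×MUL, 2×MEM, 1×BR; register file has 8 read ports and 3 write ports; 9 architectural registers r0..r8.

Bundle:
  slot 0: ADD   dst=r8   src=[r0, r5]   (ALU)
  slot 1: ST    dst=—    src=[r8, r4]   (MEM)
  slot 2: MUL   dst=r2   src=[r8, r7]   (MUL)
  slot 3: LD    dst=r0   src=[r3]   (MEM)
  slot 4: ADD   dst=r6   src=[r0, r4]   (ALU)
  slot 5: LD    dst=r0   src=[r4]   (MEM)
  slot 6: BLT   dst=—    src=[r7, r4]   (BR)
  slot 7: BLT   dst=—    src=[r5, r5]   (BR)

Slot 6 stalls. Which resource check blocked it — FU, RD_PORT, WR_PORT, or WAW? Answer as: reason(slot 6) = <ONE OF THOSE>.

reason(slot 6) = RD_PORT

[0] ALU needs rd=2 wr=1: ok; after: ALU=2 MUL=1 MEM=2 BR=1, R=6, W=2
[1] MEM needs rd=2 wr=0: ok; after: ALU=2 MUL=1 MEM=1 BR=1, R=4, W=2
[2] MUL needs rd=2 wr=1: ok; after: ALU=2 MUL=0 MEM=1 BR=1, R=2, W=1
[3] MEM needs rd=1 wr=1: ok; after: ALU=2 MUL=0 MEM=0 BR=1, R=1, W=0
[4] ALU needs rd=2 wr=1: RD_PORT; after: ALU=2 MUL=0 MEM=0 BR=1, R=1, W=0
[5] MEM needs rd=1 wr=1: FU; after: ALU=2 MUL=0 MEM=0 BR=1, R=1, W=0
[6] BR needs rd=2 wr=0: RD_PORT; after: ALU=2 MUL=0 MEM=0 BR=1, R=1, W=0
[7] BR needs rd=1 wr=0: ok; after: ALU=2 MUL=0 MEM=0 BR=0, R=0, W=0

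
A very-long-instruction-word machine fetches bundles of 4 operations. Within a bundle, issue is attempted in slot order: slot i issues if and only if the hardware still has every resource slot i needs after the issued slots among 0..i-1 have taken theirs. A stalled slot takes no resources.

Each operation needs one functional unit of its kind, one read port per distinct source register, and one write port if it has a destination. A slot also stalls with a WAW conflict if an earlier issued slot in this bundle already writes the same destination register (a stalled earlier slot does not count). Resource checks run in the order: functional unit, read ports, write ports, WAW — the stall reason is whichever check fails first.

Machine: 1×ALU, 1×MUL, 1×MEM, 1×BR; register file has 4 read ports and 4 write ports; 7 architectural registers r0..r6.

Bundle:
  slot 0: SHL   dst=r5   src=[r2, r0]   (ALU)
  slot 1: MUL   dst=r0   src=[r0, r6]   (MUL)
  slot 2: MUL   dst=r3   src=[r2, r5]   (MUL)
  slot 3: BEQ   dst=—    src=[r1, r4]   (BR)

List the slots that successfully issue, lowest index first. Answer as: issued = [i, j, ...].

(0) want 1×ALU +2rd +1wr — yes → AL0|MU1|ME1|BR1|rd2|wr3
(1) want 1×MUL +2rd +1wr — yes → AL0|MU0|ME1|BR1|rd0|wr2
(2) want 1×MUL +2rd +1wr — FU → AL0|MU0|ME1|BR1|rd0|wr2
(3) want 1×BR +2rd +0wr — RD_PORT → AL0|MU0|ME1|BR1|rd0|wr2

issued = [0, 1]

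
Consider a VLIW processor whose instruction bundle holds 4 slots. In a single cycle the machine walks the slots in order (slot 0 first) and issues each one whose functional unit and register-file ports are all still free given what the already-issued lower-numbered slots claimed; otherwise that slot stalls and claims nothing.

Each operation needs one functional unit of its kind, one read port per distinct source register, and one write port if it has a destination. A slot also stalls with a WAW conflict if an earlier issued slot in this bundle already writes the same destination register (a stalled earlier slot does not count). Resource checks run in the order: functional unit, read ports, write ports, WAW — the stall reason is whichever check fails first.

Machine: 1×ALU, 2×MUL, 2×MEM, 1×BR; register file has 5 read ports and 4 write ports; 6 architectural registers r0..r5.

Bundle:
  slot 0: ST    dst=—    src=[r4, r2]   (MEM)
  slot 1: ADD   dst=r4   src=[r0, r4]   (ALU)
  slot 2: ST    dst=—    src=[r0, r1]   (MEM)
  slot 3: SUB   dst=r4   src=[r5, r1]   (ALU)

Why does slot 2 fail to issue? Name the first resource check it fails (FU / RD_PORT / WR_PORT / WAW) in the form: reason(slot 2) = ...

slot 0 (MEM): ISSUE — free A1,Mu2,Ld1,B1 rp3 wp4
slot 1 (ALU): ISSUE — free A0,Mu2,Ld1,B1 rp1 wp3
slot 2 (MEM): stall RD_PORT — free A0,Mu2,Ld1,B1 rp1 wp3
slot 3 (ALU): stall FU — free A0,Mu2,Ld1,B1 rp1 wp3

reason(slot 2) = RD_PORT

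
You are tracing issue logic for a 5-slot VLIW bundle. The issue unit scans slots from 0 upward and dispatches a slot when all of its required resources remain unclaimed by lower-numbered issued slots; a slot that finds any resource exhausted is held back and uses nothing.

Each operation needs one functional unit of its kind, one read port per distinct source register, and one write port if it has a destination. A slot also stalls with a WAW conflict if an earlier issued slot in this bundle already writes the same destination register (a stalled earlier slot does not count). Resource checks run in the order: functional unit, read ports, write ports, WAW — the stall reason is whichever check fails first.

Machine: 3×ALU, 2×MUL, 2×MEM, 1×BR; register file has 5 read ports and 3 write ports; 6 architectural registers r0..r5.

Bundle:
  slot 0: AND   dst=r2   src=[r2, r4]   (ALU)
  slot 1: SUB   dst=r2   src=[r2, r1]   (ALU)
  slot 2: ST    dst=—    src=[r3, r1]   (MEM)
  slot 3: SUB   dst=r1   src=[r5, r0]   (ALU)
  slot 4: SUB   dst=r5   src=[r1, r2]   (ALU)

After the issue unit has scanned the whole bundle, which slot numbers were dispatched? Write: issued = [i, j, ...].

[0] ALU needs rd=2 wr=1: ok; after: ALU=2 MUL=2 MEM=2 BR=1, R=3, W=2
[1] ALU needs rd=2 wr=1: WAW; after: ALU=2 MUL=2 MEM=2 BR=1, R=3, W=2
[2] MEM needs rd=2 wr=0: ok; after: ALU=2 MUL=2 MEM=1 BR=1, R=1, W=2
[3] ALU needs rd=2 wr=1: RD_PORT; after: ALU=2 MUL=2 MEM=1 BR=1, R=1, W=2
[4] ALU needs rd=2 wr=1: RD_PORT; after: ALU=2 MUL=2 MEM=1 BR=1, R=1, W=2

issued = [0, 2]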